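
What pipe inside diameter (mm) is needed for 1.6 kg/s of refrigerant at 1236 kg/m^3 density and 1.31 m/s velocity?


A = m_dot / (rho * v) = 1.6 / (1236 * 1.31) = 0.0009881667037 m^2
d = sqrt(4*A/pi) * 1000
d = 35.5 mm

35.5


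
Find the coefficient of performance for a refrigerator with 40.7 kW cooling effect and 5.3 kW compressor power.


COP = Q_evap / W
COP = 40.7 / 5.3
COP = 7.679

7.679


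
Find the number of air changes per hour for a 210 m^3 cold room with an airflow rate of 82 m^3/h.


ACH = flow / volume
ACH = 82 / 210
ACH = 0.39

0.39


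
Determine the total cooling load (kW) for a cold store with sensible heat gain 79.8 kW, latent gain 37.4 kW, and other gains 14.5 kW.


Q_total = Q_s + Q_l + Q_misc
Q_total = 79.8 + 37.4 + 14.5
Q_total = 131.7 kW

131.7


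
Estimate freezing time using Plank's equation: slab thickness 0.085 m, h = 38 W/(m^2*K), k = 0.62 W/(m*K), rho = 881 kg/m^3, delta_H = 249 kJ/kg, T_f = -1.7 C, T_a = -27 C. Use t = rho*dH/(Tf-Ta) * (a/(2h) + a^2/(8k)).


dT = -1.7 - (-27) = 25.3 K
term1 = a/(2h) = 0.085/(2*38) = 0.001118421053
term2 = a^2/(8k) = 0.085^2/(8*0.62) = 0.001456653226
t = rho*dH*1000/dT * (term1 + term2)
t = 881*249*1000/25.3 * (0.001118421053 + 0.001456653226)
t = 22328 s

22328


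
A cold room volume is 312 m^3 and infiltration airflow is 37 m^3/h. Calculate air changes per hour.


ACH = flow / volume
ACH = 37 / 312
ACH = 0.119

0.119


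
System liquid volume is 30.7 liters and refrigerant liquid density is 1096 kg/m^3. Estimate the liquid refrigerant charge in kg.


Charge = V * rho / 1000
Charge = 30.7 * 1096 / 1000
Charge = 33.65 kg

33.65


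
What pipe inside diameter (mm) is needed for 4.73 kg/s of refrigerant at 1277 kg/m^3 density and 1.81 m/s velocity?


A = m_dot / (rho * v) = 4.73 / (1277 * 1.81) = 0.002046405379 m^2
d = sqrt(4*A/pi) * 1000
d = 51.0 mm

51.0


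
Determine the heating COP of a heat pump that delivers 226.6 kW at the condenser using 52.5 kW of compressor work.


COP_hp = Q_cond / W
COP_hp = 226.6 / 52.5
COP_hp = 4.316

4.316


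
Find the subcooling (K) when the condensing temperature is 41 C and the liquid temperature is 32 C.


Subcooling = T_cond - T_liquid
Subcooling = 41 - 32
Subcooling = 9 K

9


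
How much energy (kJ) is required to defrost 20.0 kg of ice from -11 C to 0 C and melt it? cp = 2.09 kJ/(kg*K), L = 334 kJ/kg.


Sensible heat = cp * dT = 2.09 * 11 = 22.99 kJ/kg
Total per kg = 22.99 + 334 = 356.99 kJ/kg
Q = m * total = 20.0 * 356.99
Q = 7139.8 kJ

7139.8


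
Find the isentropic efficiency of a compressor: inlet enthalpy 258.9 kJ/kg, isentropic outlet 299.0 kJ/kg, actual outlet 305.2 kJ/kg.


dh_ideal = 299.0 - 258.9 = 40.1 kJ/kg
dh_actual = 305.2 - 258.9 = 46.3 kJ/kg
eta_s = dh_ideal / dh_actual = 40.1 / 46.3
eta_s = 0.8661

0.8661


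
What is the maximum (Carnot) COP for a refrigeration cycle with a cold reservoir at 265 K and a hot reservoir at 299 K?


dT = 299 - 265 = 34 K
COP_carnot = T_cold / dT = 265 / 34
COP_carnot = 7.794

7.794


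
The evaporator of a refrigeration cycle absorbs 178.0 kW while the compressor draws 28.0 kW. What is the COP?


COP = Q_evap / W
COP = 178.0 / 28.0
COP = 6.357

6.357


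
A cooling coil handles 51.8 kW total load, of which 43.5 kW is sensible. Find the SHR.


SHR = Q_sensible / Q_total
SHR = 43.5 / 51.8
SHR = 0.84

0.84


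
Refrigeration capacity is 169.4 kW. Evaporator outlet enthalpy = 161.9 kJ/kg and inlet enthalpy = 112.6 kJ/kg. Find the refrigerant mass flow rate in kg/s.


dh = 161.9 - 112.6 = 49.3 kJ/kg
m_dot = Q / dh = 169.4 / 49.3 = 3.4361 kg/s

3.4361


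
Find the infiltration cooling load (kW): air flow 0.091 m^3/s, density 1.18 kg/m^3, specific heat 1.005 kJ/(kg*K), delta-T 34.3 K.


Q = V_dot * rho * cp * dT
Q = 0.091 * 1.18 * 1.005 * 34.3
Q = 3.702 kW

3.702


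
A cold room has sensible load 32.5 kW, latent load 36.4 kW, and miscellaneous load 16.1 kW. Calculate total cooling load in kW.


Q_total = Q_s + Q_l + Q_misc
Q_total = 32.5 + 36.4 + 16.1
Q_total = 85.0 kW

85.0


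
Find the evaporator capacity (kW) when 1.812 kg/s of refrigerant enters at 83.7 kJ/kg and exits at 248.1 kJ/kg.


dh = 248.1 - 83.7 = 164.4 kJ/kg
Q_evap = m_dot * dh = 1.812 * 164.4
Q_evap = 297.89 kW

297.89


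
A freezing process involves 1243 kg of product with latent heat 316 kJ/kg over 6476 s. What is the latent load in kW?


Q_lat = m * h_fg / t
Q_lat = 1243 * 316 / 6476
Q_lat = 60.65 kW

60.65


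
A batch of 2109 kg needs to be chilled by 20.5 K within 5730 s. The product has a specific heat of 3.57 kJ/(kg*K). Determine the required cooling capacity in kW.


Q = m * cp * dT / t
Q = 2109 * 3.57 * 20.5 / 5730
Q = 26.937 kW

26.937


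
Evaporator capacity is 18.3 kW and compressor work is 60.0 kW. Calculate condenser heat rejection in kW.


Q_cond = Q_evap + W
Q_cond = 18.3 + 60.0
Q_cond = 78.3 kW

78.3


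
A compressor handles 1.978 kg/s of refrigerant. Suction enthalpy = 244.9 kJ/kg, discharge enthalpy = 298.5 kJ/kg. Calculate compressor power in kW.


dh = 298.5 - 244.9 = 53.6 kJ/kg
W = m_dot * dh = 1.978 * 53.6 = 106.02 kW

106.02


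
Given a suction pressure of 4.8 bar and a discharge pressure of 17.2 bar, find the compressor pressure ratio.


PR = P_high / P_low
PR = 17.2 / 4.8
PR = 3.583

3.583


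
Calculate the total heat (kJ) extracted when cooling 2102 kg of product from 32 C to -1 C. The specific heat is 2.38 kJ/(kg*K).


dT = 32 - (-1) = 33 K
Q = m * cp * dT = 2102 * 2.38 * 33
Q = 165091 kJ

165091


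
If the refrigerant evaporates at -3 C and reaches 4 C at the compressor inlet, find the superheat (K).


Superheat = T_suction - T_evap
Superheat = 4 - (-3)
Superheat = 7 K

7


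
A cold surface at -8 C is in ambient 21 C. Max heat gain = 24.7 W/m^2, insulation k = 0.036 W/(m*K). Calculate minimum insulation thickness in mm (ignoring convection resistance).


dT = 21 - (-8) = 29 K
thickness = k * dT / q_max * 1000
thickness = 0.036 * 29 / 24.7 * 1000
thickness = 42.3 mm

42.3


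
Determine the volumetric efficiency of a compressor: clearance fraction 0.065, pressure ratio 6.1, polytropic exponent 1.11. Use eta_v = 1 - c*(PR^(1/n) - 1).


PR^(1/n) = 6.1^(1/1.11) = 5.09922712
eta_v = 1 - 0.065 * (5.09922712 - 1)
eta_v = 0.7336

0.7336


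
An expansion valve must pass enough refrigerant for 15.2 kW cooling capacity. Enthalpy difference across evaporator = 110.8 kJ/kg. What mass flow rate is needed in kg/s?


m_dot = Q / dh
m_dot = 15.2 / 110.8
m_dot = 0.1372 kg/s

0.1372


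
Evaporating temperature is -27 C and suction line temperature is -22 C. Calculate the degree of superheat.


Superheat = T_suction - T_evap
Superheat = -22 - (-27)
Superheat = 5 K

5


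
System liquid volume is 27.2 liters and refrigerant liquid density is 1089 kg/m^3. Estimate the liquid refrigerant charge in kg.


Charge = V * rho / 1000
Charge = 27.2 * 1089 / 1000
Charge = 29.62 kg

29.62


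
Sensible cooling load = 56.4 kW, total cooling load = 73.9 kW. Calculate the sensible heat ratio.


SHR = Q_sensible / Q_total
SHR = 56.4 / 73.9
SHR = 0.763

0.763


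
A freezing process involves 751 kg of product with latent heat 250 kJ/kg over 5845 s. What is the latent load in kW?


Q_lat = m * h_fg / t
Q_lat = 751 * 250 / 5845
Q_lat = 32.12 kW

32.12


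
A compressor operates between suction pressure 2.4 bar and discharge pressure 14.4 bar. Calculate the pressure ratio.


PR = P_high / P_low
PR = 14.4 / 2.4
PR = 6.0

6.0


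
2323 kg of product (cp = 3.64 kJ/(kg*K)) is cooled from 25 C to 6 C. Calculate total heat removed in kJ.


dT = 25 - (6) = 19 K
Q = m * cp * dT = 2323 * 3.64 * 19
Q = 160659 kJ

160659


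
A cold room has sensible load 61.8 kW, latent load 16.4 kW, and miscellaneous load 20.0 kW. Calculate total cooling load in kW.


Q_total = Q_s + Q_l + Q_misc
Q_total = 61.8 + 16.4 + 20.0
Q_total = 98.2 kW

98.2


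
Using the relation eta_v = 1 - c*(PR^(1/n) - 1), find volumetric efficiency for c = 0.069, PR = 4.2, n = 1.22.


PR^(1/n) = 4.2^(1/1.22) = 3.24235135
eta_v = 1 - 0.069 * (3.24235135 - 1)
eta_v = 0.8453

0.8453


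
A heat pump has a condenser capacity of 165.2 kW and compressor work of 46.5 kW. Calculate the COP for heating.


COP_hp = Q_cond / W
COP_hp = 165.2 / 46.5
COP_hp = 3.553

3.553


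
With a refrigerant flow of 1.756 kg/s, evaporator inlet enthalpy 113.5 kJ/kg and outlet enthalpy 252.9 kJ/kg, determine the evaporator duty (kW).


dh = 252.9 - 113.5 = 139.4 kJ/kg
Q_evap = m_dot * dh = 1.756 * 139.4
Q_evap = 244.79 kW

244.79


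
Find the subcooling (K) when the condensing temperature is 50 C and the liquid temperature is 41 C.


Subcooling = T_cond - T_liquid
Subcooling = 50 - 41
Subcooling = 9 K

9


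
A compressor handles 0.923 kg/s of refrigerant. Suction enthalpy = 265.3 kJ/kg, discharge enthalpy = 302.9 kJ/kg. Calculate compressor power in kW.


dh = 302.9 - 265.3 = 37.6 kJ/kg
W = m_dot * dh = 0.923 * 37.6 = 34.7 kW

34.7


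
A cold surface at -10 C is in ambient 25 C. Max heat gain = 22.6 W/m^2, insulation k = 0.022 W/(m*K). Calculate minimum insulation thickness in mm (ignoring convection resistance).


dT = 25 - (-10) = 35 K
thickness = k * dT / q_max * 1000
thickness = 0.022 * 35 / 22.6 * 1000
thickness = 34.1 mm

34.1


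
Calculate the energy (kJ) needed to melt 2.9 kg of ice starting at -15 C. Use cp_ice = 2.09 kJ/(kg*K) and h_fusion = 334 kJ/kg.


Sensible heat = cp * dT = 2.09 * 15 = 31.35 kJ/kg
Total per kg = 31.35 + 334 = 365.35 kJ/kg
Q = m * total = 2.9 * 365.35
Q = 1059.5 kJ

1059.5


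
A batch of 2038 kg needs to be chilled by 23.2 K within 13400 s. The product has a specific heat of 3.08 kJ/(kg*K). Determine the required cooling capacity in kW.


Q = m * cp * dT / t
Q = 2038 * 3.08 * 23.2 / 13400
Q = 10.868 kW

10.868


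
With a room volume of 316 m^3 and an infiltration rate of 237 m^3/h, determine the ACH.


ACH = flow / volume
ACH = 237 / 316
ACH = 0.75

0.75


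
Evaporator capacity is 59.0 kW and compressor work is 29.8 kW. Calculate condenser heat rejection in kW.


Q_cond = Q_evap + W
Q_cond = 59.0 + 29.8
Q_cond = 88.8 kW

88.8


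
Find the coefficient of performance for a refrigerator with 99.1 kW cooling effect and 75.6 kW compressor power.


COP = Q_evap / W
COP = 99.1 / 75.6
COP = 1.311

1.311


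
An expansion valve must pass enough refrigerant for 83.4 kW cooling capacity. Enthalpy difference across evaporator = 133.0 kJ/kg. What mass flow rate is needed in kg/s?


m_dot = Q / dh
m_dot = 83.4 / 133.0
m_dot = 0.6271 kg/s

0.6271


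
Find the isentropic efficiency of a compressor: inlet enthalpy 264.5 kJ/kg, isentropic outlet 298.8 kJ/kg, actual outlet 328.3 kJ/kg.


dh_ideal = 298.8 - 264.5 = 34.3 kJ/kg
dh_actual = 328.3 - 264.5 = 63.8 kJ/kg
eta_s = dh_ideal / dh_actual = 34.3 / 63.8
eta_s = 0.5376

0.5376


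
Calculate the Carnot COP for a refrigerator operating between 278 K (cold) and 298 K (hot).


dT = 298 - 278 = 20 K
COP_carnot = T_cold / dT = 278 / 20
COP_carnot = 13.9

13.9


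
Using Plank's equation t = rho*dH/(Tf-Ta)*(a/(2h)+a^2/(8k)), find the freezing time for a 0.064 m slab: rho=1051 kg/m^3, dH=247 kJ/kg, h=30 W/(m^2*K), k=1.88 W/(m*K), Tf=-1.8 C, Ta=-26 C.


dT = -1.8 - (-26) = 24.2 K
term1 = a/(2h) = 0.064/(2*30) = 0.001066666667
term2 = a^2/(8k) = 0.064^2/(8*1.88) = 0.0002723404255
t = rho*dH*1000/dT * (term1 + term2)
t = 1051*247*1000/24.2 * (0.001066666667 + 0.0002723404255)
t = 14364 s

14364


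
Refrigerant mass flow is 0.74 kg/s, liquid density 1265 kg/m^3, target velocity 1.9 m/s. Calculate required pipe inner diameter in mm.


A = m_dot / (rho * v) = 0.74 / (1265 * 1.9) = 0.0003078843353 m^2
d = sqrt(4*A/pi) * 1000
d = 19.8 mm

19.8


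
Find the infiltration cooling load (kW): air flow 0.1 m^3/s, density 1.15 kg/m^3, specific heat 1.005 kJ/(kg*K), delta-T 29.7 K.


Q = V_dot * rho * cp * dT
Q = 0.1 * 1.15 * 1.005 * 29.7
Q = 3.433 kW

3.433


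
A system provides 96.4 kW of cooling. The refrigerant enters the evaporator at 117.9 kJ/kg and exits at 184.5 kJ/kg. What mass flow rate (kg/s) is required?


dh = 184.5 - 117.9 = 66.6 kJ/kg
m_dot = Q / dh = 96.4 / 66.6 = 1.4474 kg/s

1.4474


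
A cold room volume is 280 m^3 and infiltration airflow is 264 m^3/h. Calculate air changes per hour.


ACH = flow / volume
ACH = 264 / 280
ACH = 0.943

0.943


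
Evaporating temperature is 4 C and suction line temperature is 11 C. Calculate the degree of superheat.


Superheat = T_suction - T_evap
Superheat = 11 - (4)
Superheat = 7 K

7


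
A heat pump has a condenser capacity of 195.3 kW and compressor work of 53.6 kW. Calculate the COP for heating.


COP_hp = Q_cond / W
COP_hp = 195.3 / 53.6
COP_hp = 3.644

3.644


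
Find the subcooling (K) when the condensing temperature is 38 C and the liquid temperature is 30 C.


Subcooling = T_cond - T_liquid
Subcooling = 38 - 30
Subcooling = 8 K

8


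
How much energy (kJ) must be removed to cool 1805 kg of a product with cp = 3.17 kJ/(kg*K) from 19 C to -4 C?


dT = 19 - (-4) = 23 K
Q = m * cp * dT = 1805 * 3.17 * 23
Q = 131603 kJ

131603


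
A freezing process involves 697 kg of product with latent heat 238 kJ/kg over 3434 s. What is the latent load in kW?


Q_lat = m * h_fg / t
Q_lat = 697 * 238 / 3434
Q_lat = 48.31 kW

48.31


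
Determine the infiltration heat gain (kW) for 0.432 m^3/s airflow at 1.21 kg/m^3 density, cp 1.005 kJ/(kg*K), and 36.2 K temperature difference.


Q = V_dot * rho * cp * dT
Q = 0.432 * 1.21 * 1.005 * 36.2
Q = 19.017 kW

19.017


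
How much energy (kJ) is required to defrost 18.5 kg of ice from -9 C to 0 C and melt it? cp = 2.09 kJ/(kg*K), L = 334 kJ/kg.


Sensible heat = cp * dT = 2.09 * 9 = 18.81 kJ/kg
Total per kg = 18.81 + 334 = 352.81 kJ/kg
Q = m * total = 18.5 * 352.81
Q = 6527.0 kJ

6527.0


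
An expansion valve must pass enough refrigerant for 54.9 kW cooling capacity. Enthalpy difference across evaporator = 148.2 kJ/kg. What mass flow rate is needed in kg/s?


m_dot = Q / dh
m_dot = 54.9 / 148.2
m_dot = 0.3704 kg/s

0.3704


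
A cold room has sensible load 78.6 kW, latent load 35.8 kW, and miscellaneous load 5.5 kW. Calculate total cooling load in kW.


Q_total = Q_s + Q_l + Q_misc
Q_total = 78.6 + 35.8 + 5.5
Q_total = 119.9 kW

119.9


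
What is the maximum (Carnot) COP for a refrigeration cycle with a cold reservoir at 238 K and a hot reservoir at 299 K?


dT = 299 - 238 = 61 K
COP_carnot = T_cold / dT = 238 / 61
COP_carnot = 3.902

3.902


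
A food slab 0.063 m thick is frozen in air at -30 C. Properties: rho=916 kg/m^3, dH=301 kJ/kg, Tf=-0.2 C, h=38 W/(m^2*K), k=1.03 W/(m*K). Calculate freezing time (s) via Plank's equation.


dT = -0.2 - (-30) = 29.8 K
term1 = a/(2h) = 0.063/(2*38) = 0.0008289473684
term2 = a^2/(8k) = 0.063^2/(8*1.03) = 0.0004816747573
t = rho*dH*1000/dT * (term1 + term2)
t = 916*301*1000/29.8 * (0.0008289473684 + 0.0004816747573)
t = 12126 s

12126


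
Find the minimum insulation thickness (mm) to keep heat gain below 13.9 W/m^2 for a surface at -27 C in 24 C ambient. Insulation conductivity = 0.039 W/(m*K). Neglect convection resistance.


dT = 24 - (-27) = 51 K
thickness = k * dT / q_max * 1000
thickness = 0.039 * 51 / 13.9 * 1000
thickness = 143.1 mm

143.1


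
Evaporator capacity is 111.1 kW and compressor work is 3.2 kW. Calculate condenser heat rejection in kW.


Q_cond = Q_evap + W
Q_cond = 111.1 + 3.2
Q_cond = 114.3 kW

114.3


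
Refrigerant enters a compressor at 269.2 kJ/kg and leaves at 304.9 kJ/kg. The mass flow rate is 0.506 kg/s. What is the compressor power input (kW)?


dh = 304.9 - 269.2 = 35.7 kJ/kg
W = m_dot * dh = 0.506 * 35.7 = 18.06 kW

18.06


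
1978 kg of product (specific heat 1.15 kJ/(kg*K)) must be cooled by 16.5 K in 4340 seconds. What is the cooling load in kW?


Q = m * cp * dT / t
Q = 1978 * 1.15 * 16.5 / 4340
Q = 8.648 kW

8.648


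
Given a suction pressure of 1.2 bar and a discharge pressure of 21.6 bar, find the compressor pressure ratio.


PR = P_high / P_low
PR = 21.6 / 1.2
PR = 18.0

18.0


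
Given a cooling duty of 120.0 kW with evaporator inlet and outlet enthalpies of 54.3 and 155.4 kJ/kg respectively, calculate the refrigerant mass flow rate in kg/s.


dh = 155.4 - 54.3 = 101.1 kJ/kg
m_dot = Q / dh = 120.0 / 101.1 = 1.1869 kg/s

1.1869


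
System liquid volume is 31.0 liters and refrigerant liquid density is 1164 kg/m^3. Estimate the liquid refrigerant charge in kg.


Charge = V * rho / 1000
Charge = 31.0 * 1164 / 1000
Charge = 36.08 kg

36.08


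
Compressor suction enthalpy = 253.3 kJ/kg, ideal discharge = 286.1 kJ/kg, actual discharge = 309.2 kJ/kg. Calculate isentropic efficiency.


dh_ideal = 286.1 - 253.3 = 32.8 kJ/kg
dh_actual = 309.2 - 253.3 = 55.9 kJ/kg
eta_s = dh_ideal / dh_actual = 32.8 / 55.9
eta_s = 0.5868

0.5868


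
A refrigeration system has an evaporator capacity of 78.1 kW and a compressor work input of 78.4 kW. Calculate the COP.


COP = Q_evap / W
COP = 78.1 / 78.4
COP = 0.996

0.996


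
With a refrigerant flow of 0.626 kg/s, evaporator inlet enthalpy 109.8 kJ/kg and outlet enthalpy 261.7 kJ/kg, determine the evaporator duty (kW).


dh = 261.7 - 109.8 = 151.9 kJ/kg
Q_evap = m_dot * dh = 0.626 * 151.9
Q_evap = 95.09 kW

95.09


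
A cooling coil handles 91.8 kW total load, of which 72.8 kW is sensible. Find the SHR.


SHR = Q_sensible / Q_total
SHR = 72.8 / 91.8
SHR = 0.793

0.793


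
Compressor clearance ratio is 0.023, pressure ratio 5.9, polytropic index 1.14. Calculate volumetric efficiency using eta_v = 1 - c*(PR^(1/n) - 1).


PR^(1/n) = 5.9^(1/1.14) = 4.7444511
eta_v = 1 - 0.023 * (4.7444511 - 1)
eta_v = 0.9139

0.9139


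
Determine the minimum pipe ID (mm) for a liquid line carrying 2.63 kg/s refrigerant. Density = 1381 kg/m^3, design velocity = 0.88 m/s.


A = m_dot / (rho * v) = 2.63 / (1381 * 0.88) = 0.002164110328 m^2
d = sqrt(4*A/pi) * 1000
d = 52.5 mm

52.5


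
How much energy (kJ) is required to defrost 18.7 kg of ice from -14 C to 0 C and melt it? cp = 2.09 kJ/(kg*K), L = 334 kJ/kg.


Sensible heat = cp * dT = 2.09 * 14 = 29.26 kJ/kg
Total per kg = 29.26 + 334 = 363.26 kJ/kg
Q = m * total = 18.7 * 363.26
Q = 6793.0 kJ

6793.0


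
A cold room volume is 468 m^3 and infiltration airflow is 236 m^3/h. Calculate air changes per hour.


ACH = flow / volume
ACH = 236 / 468
ACH = 0.504

0.504


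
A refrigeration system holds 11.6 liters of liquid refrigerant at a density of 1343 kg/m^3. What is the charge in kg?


Charge = V * rho / 1000
Charge = 11.6 * 1343 / 1000
Charge = 15.58 kg

15.58


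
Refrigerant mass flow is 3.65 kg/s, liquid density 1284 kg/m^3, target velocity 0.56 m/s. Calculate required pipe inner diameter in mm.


A = m_dot / (rho * v) = 3.65 / (1284 * 0.56) = 0.005076212728 m^2
d = sqrt(4*A/pi) * 1000
d = 80.4 mm

80.4


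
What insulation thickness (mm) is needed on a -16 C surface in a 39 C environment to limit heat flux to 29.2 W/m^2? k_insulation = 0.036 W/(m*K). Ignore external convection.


dT = 39 - (-16) = 55 K
thickness = k * dT / q_max * 1000
thickness = 0.036 * 55 / 29.2 * 1000
thickness = 67.8 mm

67.8


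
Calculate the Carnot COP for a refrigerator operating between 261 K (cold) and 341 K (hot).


dT = 341 - 261 = 80 K
COP_carnot = T_cold / dT = 261 / 80
COP_carnot = 3.263

3.263


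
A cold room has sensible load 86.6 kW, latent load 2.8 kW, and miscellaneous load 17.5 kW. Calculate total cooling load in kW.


Q_total = Q_s + Q_l + Q_misc
Q_total = 86.6 + 2.8 + 17.5
Q_total = 106.9 kW

106.9


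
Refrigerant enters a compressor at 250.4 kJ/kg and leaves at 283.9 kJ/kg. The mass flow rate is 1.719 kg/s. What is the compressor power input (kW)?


dh = 283.9 - 250.4 = 33.5 kJ/kg
W = m_dot * dh = 1.719 * 33.5 = 57.59 kW

57.59


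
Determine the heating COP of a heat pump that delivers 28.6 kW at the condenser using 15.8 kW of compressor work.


COP_hp = Q_cond / W
COP_hp = 28.6 / 15.8
COP_hp = 1.81

1.81


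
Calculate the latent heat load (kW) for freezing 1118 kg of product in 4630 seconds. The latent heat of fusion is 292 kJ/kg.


Q_lat = m * h_fg / t
Q_lat = 1118 * 292 / 4630
Q_lat = 70.51 kW

70.51


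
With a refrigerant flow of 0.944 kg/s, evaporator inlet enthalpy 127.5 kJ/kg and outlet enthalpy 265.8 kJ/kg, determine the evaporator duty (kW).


dh = 265.8 - 127.5 = 138.3 kJ/kg
Q_evap = m_dot * dh = 0.944 * 138.3
Q_evap = 130.56 kW

130.56


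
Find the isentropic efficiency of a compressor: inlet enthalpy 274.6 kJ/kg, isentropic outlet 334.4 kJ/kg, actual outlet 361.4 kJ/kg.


dh_ideal = 334.4 - 274.6 = 59.8 kJ/kg
dh_actual = 361.4 - 274.6 = 86.8 kJ/kg
eta_s = dh_ideal / dh_actual = 59.8 / 86.8
eta_s = 0.6889

0.6889


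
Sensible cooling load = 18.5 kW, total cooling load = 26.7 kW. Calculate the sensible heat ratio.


SHR = Q_sensible / Q_total
SHR = 18.5 / 26.7
SHR = 0.693

0.693


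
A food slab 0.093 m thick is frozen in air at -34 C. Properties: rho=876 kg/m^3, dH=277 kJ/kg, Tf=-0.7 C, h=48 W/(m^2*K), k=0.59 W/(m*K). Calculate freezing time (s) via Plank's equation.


dT = -0.7 - (-34) = 33.3 K
term1 = a/(2h) = 0.093/(2*48) = 0.00096875
term2 = a^2/(8k) = 0.093^2/(8*0.59) = 0.001832415254
t = rho*dH*1000/dT * (term1 + term2)
t = 876*277*1000/33.3 * (0.00096875 + 0.001832415254)
t = 20412 s

20412


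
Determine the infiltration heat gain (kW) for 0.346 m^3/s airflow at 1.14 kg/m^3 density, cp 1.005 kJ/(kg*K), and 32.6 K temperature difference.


Q = V_dot * rho * cp * dT
Q = 0.346 * 1.14 * 1.005 * 32.6
Q = 12.923 kW

12.923


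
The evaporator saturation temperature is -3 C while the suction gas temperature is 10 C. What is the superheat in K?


Superheat = T_suction - T_evap
Superheat = 10 - (-3)
Superheat = 13 K

13


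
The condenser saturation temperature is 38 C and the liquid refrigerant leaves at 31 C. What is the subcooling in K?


Subcooling = T_cond - T_liquid
Subcooling = 38 - 31
Subcooling = 7 K

7


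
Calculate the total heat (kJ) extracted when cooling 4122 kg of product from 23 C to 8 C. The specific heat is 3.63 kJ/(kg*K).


dT = 23 - (8) = 15 K
Q = m * cp * dT = 4122 * 3.63 * 15
Q = 224443 kJ

224443


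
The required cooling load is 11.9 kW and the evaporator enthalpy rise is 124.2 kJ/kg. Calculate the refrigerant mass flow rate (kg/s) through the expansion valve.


m_dot = Q / dh
m_dot = 11.9 / 124.2
m_dot = 0.0958 kg/s

0.0958


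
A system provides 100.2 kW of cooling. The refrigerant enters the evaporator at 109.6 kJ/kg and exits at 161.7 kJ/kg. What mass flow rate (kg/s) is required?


dh = 161.7 - 109.6 = 52.1 kJ/kg
m_dot = Q / dh = 100.2 / 52.1 = 1.9232 kg/s

1.9232


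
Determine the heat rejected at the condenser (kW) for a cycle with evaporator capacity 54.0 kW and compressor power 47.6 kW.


Q_cond = Q_evap + W
Q_cond = 54.0 + 47.6
Q_cond = 101.6 kW

101.6


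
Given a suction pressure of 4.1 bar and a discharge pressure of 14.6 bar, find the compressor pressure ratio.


PR = P_high / P_low
PR = 14.6 / 4.1
PR = 3.561

3.561


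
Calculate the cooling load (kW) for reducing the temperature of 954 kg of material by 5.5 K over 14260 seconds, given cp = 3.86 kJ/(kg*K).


Q = m * cp * dT / t
Q = 954 * 3.86 * 5.5 / 14260
Q = 1.42 kW

1.42


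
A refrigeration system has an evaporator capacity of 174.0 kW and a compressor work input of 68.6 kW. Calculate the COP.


COP = Q_evap / W
COP = 174.0 / 68.6
COP = 2.536

2.536


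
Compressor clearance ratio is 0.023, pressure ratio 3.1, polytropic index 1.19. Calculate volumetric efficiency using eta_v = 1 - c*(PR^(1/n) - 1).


PR^(1/n) = 3.1^(1/1.19) = 2.58767057
eta_v = 1 - 0.023 * (2.58767057 - 1)
eta_v = 0.9635

0.9635


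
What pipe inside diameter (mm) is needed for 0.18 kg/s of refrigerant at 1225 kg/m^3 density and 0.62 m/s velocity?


A = m_dot / (rho * v) = 0.18 / (1225 * 0.62) = 0.000236998025 m^2
d = sqrt(4*A/pi) * 1000
d = 17.4 mm

17.4


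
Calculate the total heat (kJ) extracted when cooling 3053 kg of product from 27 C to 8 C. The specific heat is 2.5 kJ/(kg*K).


dT = 27 - (8) = 19 K
Q = m * cp * dT = 3053 * 2.5 * 19
Q = 145018 kJ

145018


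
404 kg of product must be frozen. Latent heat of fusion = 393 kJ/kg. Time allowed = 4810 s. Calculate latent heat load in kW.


Q_lat = m * h_fg / t
Q_lat = 404 * 393 / 4810
Q_lat = 33.01 kW

33.01


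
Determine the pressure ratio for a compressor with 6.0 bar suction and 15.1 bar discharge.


PR = P_high / P_low
PR = 15.1 / 6.0
PR = 2.517

2.517


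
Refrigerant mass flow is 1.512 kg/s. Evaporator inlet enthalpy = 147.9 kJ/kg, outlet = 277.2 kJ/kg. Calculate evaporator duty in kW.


dh = 277.2 - 147.9 = 129.3 kJ/kg
Q_evap = m_dot * dh = 1.512 * 129.3
Q_evap = 195.5 kW

195.5


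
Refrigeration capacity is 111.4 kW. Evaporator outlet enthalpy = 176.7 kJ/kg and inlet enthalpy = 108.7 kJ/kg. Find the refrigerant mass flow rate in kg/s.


dh = 176.7 - 108.7 = 68.0 kJ/kg
m_dot = Q / dh = 111.4 / 68.0 = 1.6382 kg/s

1.6382


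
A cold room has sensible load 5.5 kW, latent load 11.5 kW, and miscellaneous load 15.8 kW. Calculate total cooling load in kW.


Q_total = Q_s + Q_l + Q_misc
Q_total = 5.5 + 11.5 + 15.8
Q_total = 32.8 kW

32.8


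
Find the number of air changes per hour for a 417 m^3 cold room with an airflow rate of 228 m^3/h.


ACH = flow / volume
ACH = 228 / 417
ACH = 0.547

0.547


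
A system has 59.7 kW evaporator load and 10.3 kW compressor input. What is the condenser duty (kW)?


Q_cond = Q_evap + W
Q_cond = 59.7 + 10.3
Q_cond = 70.0 kW

70.0


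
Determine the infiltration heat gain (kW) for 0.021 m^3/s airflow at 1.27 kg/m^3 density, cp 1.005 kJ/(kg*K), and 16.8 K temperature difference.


Q = V_dot * rho * cp * dT
Q = 0.021 * 1.27 * 1.005 * 16.8
Q = 0.45 kW

0.45


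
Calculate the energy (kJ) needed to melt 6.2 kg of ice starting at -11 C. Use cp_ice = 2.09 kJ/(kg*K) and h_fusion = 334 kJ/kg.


Sensible heat = cp * dT = 2.09 * 11 = 22.99 kJ/kg
Total per kg = 22.99 + 334 = 356.99 kJ/kg
Q = m * total = 6.2 * 356.99
Q = 2213.3 kJ

2213.3


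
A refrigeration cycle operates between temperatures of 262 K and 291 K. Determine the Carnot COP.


dT = 291 - 262 = 29 K
COP_carnot = T_cold / dT = 262 / 29
COP_carnot = 9.034

9.034


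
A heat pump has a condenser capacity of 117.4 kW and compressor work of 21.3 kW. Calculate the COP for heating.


COP_hp = Q_cond / W
COP_hp = 117.4 / 21.3
COP_hp = 5.512

5.512


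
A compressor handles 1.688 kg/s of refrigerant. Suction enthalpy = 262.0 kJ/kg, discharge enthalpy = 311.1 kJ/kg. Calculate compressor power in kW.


dh = 311.1 - 262.0 = 49.1 kJ/kg
W = m_dot * dh = 1.688 * 49.1 = 82.88 kW

82.88


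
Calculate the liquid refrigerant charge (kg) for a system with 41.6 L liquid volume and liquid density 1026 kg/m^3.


Charge = V * rho / 1000
Charge = 41.6 * 1026 / 1000
Charge = 42.68 kg

42.68


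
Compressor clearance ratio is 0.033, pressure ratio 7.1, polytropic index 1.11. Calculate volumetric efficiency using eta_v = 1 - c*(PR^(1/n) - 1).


PR^(1/n) = 7.1^(1/1.11) = 5.84654657
eta_v = 1 - 0.033 * (5.84654657 - 1)
eta_v = 0.8401

0.8401


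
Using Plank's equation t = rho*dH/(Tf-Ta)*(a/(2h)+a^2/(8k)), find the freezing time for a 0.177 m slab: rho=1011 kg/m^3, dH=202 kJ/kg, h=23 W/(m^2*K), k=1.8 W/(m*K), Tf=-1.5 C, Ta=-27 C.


dT = -1.5 - (-27) = 25.5 K
term1 = a/(2h) = 0.177/(2*23) = 0.003847826087
term2 = a^2/(8k) = 0.177^2/(8*1.8) = 0.002175625
t = rho*dH*1000/dT * (term1 + term2)
t = 1011*202*1000/25.5 * (0.003847826087 + 0.002175625)
t = 48240 s

48240


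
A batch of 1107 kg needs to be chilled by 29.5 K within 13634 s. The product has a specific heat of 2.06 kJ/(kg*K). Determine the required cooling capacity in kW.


Q = m * cp * dT / t
Q = 1107 * 2.06 * 29.5 / 13634
Q = 4.934 kW

4.934


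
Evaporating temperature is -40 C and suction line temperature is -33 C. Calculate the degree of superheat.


Superheat = T_suction - T_evap
Superheat = -33 - (-40)
Superheat = 7 K

7


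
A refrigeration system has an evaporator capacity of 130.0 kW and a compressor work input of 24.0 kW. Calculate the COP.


COP = Q_evap / W
COP = 130.0 / 24.0
COP = 5.417

5.417


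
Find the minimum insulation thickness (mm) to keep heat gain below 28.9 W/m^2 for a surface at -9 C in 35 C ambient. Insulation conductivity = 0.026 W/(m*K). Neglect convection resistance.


dT = 35 - (-9) = 44 K
thickness = k * dT / q_max * 1000
thickness = 0.026 * 44 / 28.9 * 1000
thickness = 39.6 mm

39.6


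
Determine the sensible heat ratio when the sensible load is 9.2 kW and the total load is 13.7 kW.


SHR = Q_sensible / Q_total
SHR = 9.2 / 13.7
SHR = 0.672

0.672


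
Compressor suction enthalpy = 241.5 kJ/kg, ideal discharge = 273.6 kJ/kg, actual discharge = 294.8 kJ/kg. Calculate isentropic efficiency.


dh_ideal = 273.6 - 241.5 = 32.1 kJ/kg
dh_actual = 294.8 - 241.5 = 53.3 kJ/kg
eta_s = dh_ideal / dh_actual = 32.1 / 53.3
eta_s = 0.6023

0.6023


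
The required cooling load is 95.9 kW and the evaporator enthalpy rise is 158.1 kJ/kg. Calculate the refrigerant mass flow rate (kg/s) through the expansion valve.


m_dot = Q / dh
m_dot = 95.9 / 158.1
m_dot = 0.6066 kg/s

0.6066


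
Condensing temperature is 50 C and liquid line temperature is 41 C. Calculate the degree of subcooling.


Subcooling = T_cond - T_liquid
Subcooling = 50 - 41
Subcooling = 9 K

9


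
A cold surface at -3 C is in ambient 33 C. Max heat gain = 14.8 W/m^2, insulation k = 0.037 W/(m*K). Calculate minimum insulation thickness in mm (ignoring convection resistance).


dT = 33 - (-3) = 36 K
thickness = k * dT / q_max * 1000
thickness = 0.037 * 36 / 14.8 * 1000
thickness = 90.0 mm

90.0


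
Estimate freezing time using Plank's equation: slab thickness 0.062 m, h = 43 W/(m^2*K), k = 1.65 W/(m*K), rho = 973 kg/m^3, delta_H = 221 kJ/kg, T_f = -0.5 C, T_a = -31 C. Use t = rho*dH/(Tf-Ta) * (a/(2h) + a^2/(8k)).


dT = -0.5 - (-31) = 30.5 K
term1 = a/(2h) = 0.062/(2*43) = 0.0007209302326
term2 = a^2/(8k) = 0.062^2/(8*1.65) = 0.0002912121212
t = rho*dH*1000/dT * (term1 + term2)
t = 973*221*1000/30.5 * (0.0007209302326 + 0.0002912121212)
t = 7136 s

7136


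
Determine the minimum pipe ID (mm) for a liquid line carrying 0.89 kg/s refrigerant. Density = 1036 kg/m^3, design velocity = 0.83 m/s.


A = m_dot / (rho * v) = 0.89 / (1036 * 0.83) = 0.001035028143 m^2
d = sqrt(4*A/pi) * 1000
d = 36.3 mm

36.3


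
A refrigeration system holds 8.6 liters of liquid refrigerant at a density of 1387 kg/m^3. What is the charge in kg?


Charge = V * rho / 1000
Charge = 8.6 * 1387 / 1000
Charge = 11.93 kg

11.93


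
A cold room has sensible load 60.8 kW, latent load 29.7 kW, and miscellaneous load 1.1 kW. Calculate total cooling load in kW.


Q_total = Q_s + Q_l + Q_misc
Q_total = 60.8 + 29.7 + 1.1
Q_total = 91.6 kW

91.6


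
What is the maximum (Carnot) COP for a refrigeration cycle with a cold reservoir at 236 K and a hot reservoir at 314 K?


dT = 314 - 236 = 78 K
COP_carnot = T_cold / dT = 236 / 78
COP_carnot = 3.026

3.026


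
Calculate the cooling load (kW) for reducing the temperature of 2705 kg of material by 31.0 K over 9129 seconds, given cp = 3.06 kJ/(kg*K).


Q = m * cp * dT / t
Q = 2705 * 3.06 * 31.0 / 9129
Q = 28.108 kW

28.108


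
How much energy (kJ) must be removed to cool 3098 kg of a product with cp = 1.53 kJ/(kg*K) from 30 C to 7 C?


dT = 30 - (7) = 23 K
Q = m * cp * dT = 3098 * 1.53 * 23
Q = 109019 kJ

109019


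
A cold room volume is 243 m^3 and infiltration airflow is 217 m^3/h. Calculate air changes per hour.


ACH = flow / volume
ACH = 217 / 243
ACH = 0.893

0.893


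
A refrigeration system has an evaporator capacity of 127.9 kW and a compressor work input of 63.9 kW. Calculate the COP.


COP = Q_evap / W
COP = 127.9 / 63.9
COP = 2.002

2.002


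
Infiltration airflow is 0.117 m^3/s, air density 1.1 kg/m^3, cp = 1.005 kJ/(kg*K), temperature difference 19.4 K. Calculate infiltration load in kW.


Q = V_dot * rho * cp * dT
Q = 0.117 * 1.1 * 1.005 * 19.4
Q = 2.509 kW

2.509


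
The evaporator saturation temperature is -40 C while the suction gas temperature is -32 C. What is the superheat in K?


Superheat = T_suction - T_evap
Superheat = -32 - (-40)
Superheat = 8 K

8


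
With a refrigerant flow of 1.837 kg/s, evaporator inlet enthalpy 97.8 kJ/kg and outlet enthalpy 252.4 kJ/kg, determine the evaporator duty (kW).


dh = 252.4 - 97.8 = 154.6 kJ/kg
Q_evap = m_dot * dh = 1.837 * 154.6
Q_evap = 284.0 kW

284.0


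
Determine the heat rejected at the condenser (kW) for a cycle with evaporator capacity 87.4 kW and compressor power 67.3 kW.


Q_cond = Q_evap + W
Q_cond = 87.4 + 67.3
Q_cond = 154.7 kW

154.7


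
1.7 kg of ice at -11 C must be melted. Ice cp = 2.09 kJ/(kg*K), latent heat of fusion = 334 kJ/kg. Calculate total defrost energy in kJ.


Sensible heat = cp * dT = 2.09 * 11 = 22.99 kJ/kg
Total per kg = 22.99 + 334 = 356.99 kJ/kg
Q = m * total = 1.7 * 356.99
Q = 606.9 kJ

606.9


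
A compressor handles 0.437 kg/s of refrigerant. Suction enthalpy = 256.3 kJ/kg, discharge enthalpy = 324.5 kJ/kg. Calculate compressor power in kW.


dh = 324.5 - 256.3 = 68.2 kJ/kg
W = m_dot * dh = 0.437 * 68.2 = 29.8 kW

29.8


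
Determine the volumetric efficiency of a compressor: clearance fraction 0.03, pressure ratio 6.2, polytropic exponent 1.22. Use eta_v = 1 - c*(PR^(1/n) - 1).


PR^(1/n) = 6.2^(1/1.22) = 4.46171047
eta_v = 1 - 0.03 * (4.46171047 - 1)
eta_v = 0.8961

0.8961


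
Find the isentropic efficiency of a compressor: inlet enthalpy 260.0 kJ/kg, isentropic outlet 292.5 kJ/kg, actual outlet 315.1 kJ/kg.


dh_ideal = 292.5 - 260.0 = 32.5 kJ/kg
dh_actual = 315.1 - 260.0 = 55.1 kJ/kg
eta_s = dh_ideal / dh_actual = 32.5 / 55.1
eta_s = 0.5898

0.5898


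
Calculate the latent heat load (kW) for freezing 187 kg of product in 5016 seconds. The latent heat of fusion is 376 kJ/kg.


Q_lat = m * h_fg / t
Q_lat = 187 * 376 / 5016
Q_lat = 14.02 kW

14.02


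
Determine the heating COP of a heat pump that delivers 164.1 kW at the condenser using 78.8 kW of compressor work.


COP_hp = Q_cond / W
COP_hp = 164.1 / 78.8
COP_hp = 2.082

2.082


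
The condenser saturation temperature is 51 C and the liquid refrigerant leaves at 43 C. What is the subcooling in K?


Subcooling = T_cond - T_liquid
Subcooling = 51 - 43
Subcooling = 8 K

8


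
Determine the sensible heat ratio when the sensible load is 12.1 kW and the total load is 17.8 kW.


SHR = Q_sensible / Q_total
SHR = 12.1 / 17.8
SHR = 0.68

0.68


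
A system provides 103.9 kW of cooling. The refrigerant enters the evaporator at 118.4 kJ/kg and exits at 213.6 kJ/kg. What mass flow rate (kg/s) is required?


dh = 213.6 - 118.4 = 95.2 kJ/kg
m_dot = Q / dh = 103.9 / 95.2 = 1.0914 kg/s

1.0914


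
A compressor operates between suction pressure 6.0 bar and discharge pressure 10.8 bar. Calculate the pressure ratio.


PR = P_high / P_low
PR = 10.8 / 6.0
PR = 1.8

1.8


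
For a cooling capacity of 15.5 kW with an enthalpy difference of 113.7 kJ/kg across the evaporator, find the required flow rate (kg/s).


m_dot = Q / dh
m_dot = 15.5 / 113.7
m_dot = 0.1363 kg/s

0.1363


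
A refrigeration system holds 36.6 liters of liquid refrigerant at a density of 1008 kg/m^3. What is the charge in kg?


Charge = V * rho / 1000
Charge = 36.6 * 1008 / 1000
Charge = 36.89 kg

36.89


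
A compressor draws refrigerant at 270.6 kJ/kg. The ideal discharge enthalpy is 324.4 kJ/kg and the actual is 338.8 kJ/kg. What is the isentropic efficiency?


dh_ideal = 324.4 - 270.6 = 53.8 kJ/kg
dh_actual = 338.8 - 270.6 = 68.2 kJ/kg
eta_s = dh_ideal / dh_actual = 53.8 / 68.2
eta_s = 0.7889

0.7889


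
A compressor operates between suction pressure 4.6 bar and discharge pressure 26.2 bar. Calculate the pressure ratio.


PR = P_high / P_low
PR = 26.2 / 4.6
PR = 5.696

5.696


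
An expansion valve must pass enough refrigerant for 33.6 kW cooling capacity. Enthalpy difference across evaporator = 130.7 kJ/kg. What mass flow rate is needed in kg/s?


m_dot = Q / dh
m_dot = 33.6 / 130.7
m_dot = 0.2571 kg/s

0.2571


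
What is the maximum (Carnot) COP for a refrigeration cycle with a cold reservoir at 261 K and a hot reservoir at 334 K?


dT = 334 - 261 = 73 K
COP_carnot = T_cold / dT = 261 / 73
COP_carnot = 3.575

3.575


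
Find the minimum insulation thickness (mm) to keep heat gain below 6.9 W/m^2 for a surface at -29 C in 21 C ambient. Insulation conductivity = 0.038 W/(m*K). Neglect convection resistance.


dT = 21 - (-29) = 50 K
thickness = k * dT / q_max * 1000
thickness = 0.038 * 50 / 6.9 * 1000
thickness = 275.4 mm

275.4


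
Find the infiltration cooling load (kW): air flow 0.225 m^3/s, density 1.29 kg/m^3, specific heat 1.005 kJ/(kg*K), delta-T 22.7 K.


Q = V_dot * rho * cp * dT
Q = 0.225 * 1.29 * 1.005 * 22.7
Q = 6.622 kW

6.622


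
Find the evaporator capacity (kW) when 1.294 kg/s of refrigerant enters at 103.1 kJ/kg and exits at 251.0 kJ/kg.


dh = 251.0 - 103.1 = 147.9 kJ/kg
Q_evap = m_dot * dh = 1.294 * 147.9
Q_evap = 191.38 kW

191.38


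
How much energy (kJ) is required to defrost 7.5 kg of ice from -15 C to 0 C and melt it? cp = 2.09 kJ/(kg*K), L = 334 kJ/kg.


Sensible heat = cp * dT = 2.09 * 15 = 31.35 kJ/kg
Total per kg = 31.35 + 334 = 365.35 kJ/kg
Q = m * total = 7.5 * 365.35
Q = 2740.1 kJ

2740.1


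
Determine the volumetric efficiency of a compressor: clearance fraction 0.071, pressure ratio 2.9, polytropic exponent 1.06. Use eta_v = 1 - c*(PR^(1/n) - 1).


PR^(1/n) = 2.9^(1/1.06) = 2.730389
eta_v = 1 - 0.071 * (2.730389 - 1)
eta_v = 0.8771

0.8771


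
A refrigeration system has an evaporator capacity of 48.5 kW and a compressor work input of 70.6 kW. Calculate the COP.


COP = Q_evap / W
COP = 48.5 / 70.6
COP = 0.687

0.687


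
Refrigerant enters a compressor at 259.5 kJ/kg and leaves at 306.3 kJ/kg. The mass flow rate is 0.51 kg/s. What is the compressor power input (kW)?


dh = 306.3 - 259.5 = 46.8 kJ/kg
W = m_dot * dh = 0.51 * 46.8 = 23.87 kW

23.87


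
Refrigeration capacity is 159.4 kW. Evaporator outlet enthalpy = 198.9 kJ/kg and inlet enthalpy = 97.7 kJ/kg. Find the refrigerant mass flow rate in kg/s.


dh = 198.9 - 97.7 = 101.2 kJ/kg
m_dot = Q / dh = 159.4 / 101.2 = 1.5751 kg/s

1.5751


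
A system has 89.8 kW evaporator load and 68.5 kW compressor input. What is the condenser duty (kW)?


Q_cond = Q_evap + W
Q_cond = 89.8 + 68.5
Q_cond = 158.3 kW

158.3


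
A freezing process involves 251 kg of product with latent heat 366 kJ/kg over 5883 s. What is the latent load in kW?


Q_lat = m * h_fg / t
Q_lat = 251 * 366 / 5883
Q_lat = 15.62 kW

15.62


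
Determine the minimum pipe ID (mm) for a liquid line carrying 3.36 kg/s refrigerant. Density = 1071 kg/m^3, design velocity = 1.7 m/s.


A = m_dot / (rho * v) = 3.36 / (1071 * 1.7) = 0.00184544406 m^2
d = sqrt(4*A/pi) * 1000
d = 48.5 mm

48.5


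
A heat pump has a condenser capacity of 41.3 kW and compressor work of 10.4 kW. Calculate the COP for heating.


COP_hp = Q_cond / W
COP_hp = 41.3 / 10.4
COP_hp = 3.971

3.971


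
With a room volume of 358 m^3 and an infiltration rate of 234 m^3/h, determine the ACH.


ACH = flow / volume
ACH = 234 / 358
ACH = 0.654

0.654
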